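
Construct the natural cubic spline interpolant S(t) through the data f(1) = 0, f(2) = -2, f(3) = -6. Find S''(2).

-3

With m_i denoting the second derivative at x_i, h_i = 1, 1, and Δ_i = (y_(i+1) − y_i)/h_i = -2, -4:
  1·m_0 + 4·m_1 + 1·m_2 = 6(Δ_1 - Δ_0) = -12
Natural end conditions: m_0 = m_2 = 0.
Forward elimination and back-substitution give m_0 = 0, m_1 = -3, m_2 = 0.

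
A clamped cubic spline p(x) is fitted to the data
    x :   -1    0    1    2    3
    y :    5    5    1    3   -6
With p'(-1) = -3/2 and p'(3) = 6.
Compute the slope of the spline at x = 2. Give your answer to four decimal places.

-6.9911

With m_i denoting the second derivative at x_i, h_i = 1, 1, 1, 1, and Δ_i = (y_(i+1) − y_i)/h_i = 0, -4, 2, -9:
  1·m_0 + 4·m_1 + 1·m_2 = 6(Δ_1 - Δ_0) = -24
  1·m_1 + 4·m_2 + 1·m_3 = 6(Δ_2 - Δ_1) = 36
  1·m_2 + 4·m_3 + 1·m_4 = 6(Δ_3 - Δ_2) = -66
Clamped end conditions give two more equations: 2h_0·m_0 + h_0·m_1 = 6(Δ_0 - p'(-1)) = 9 and h_3·m_3 + 2h_3·m_4 = 6(p'(3) - Δ_3) = 90.
Forward elimination and back-substitution give m_0 = 657/56, m_1 = -405/28, m_2 = 177/8, m_3 = -1065/28, m_4 = 3585/56.
On [2, 3], p'(x) = b_3 + 2c_3·(x - 2) + 3d_3·(x - 2)² with b_3 = Δ_3 - h_3(2m_3 + m_4)/6 = -783/112, c_3 = m_3/2 = -1065/56, d_3 = (m_4 - m_3)/(6h_3) = 1905/112. So p'(2) = -783/112.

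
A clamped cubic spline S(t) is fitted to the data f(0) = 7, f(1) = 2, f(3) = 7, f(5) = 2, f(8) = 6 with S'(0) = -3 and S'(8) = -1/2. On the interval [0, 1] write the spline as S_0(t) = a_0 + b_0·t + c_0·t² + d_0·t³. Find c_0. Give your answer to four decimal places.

Let σ_i = S''(x_i). Step sizes h_i = 1, 2, 2, 3; slopes of the chords Δ_i = (y_(i+1) - y_i)/h_i = -5, 5/2, -5/2, 4/3.
  1·σ_0 + 6·σ_1 + 2·σ_2 = 6(Δ_1 - Δ_0) = 45
  2·σ_1 + 8·σ_2 + 2·σ_3 = 6(Δ_2 - Δ_1) = -30
  2·σ_2 + 10·σ_3 + 3·σ_4 = 6(Δ_3 - Δ_2) = 23
Clamped end conditions give two more equations: 2h_0·σ_0 + h_0·σ_1 = 6(Δ_0 - S'(0)) = -12 and h_3·σ_3 + 2h_3·σ_4 = 6(S'(8) - Δ_3) = -11.
Solving the tridiagonal system: σ_0 = -642/53, σ_1 = 648/53, σ_2 = -861/106, σ_3 = 279/53, σ_4 = -710/159.
On [0, 1], with S_0(t) = a_0 + b_0·t + c_0·t² + d_0·t³: c_0 = σ_0/2 = -321/53, d_0 = (σ_1 - σ_0)/(6h_0) = 215/53, b_0 = Δ_0 - h_0(2σ_0 + σ_1)/6 = -3.

-6.0566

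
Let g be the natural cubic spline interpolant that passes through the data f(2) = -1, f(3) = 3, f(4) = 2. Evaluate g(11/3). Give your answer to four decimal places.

Write M_i for g''(x_i). With h_i = 1, 1 and divided differences Δ_i = 4, -1, the continuity of g' gives the tridiagonal system
  1·M_0 + 4·M_1 + 1·M_2 = 6(Δ_1 - Δ_0) = -30
Natural end conditions: M_0 = M_2 = 0.
Solving the tridiagonal system: M_0 = 0, M_1 = -15/2, M_2 = 0.
On [3, 4], g(x) = 3 + 3/2·(x - 3) - 15/4·(x - 3)² + 5/4·(x - 3)³.
With (x - 3) = 2/3: g(11/3) = 73/27.

2.7037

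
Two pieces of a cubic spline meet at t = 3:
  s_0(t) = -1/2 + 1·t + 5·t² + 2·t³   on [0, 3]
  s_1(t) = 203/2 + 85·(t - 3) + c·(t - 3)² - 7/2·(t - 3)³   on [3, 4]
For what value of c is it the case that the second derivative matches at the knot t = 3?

s_0''(t) = 10 + 12·t, so s_0''(3) = 46. On the right, s_1''(3) = 2c, so c = 23.

23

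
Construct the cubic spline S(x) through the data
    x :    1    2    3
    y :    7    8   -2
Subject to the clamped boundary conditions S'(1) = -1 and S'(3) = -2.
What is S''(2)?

Write σ_i for S''(x_i). With h_i = 1, 1 and divided differences Δ_i = 1, -10, the continuity of S' gives the tridiagonal system
  1·σ_0 + 4·σ_1 + 1·σ_2 = 6(Δ_1 - Δ_0) = -66
Clamped end conditions give two more equations: 2h_0·σ_0 + h_0·σ_1 = 6(Δ_0 - S'(1)) = 12 and h_1·σ_1 + 2h_1·σ_2 = 6(S'(3) - Δ_1) = 48.
Solving: σ_0 = 22, σ_1 = -32, σ_2 = 40.

-32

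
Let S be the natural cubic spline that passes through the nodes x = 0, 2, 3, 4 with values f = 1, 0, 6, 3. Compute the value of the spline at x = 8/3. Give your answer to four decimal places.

4.5233

With m_i denoting the second derivative at x_i, h_i = 2, 1, 1, and Δ_i = (y_(i+1) − y_i)/h_i = -1/2, 6, -3:
  2·m_0 + 6·m_1 + 1·m_2 = 6(Δ_1 - Δ_0) = 39
  1·m_1 + 4·m_2 + 1·m_3 = 6(Δ_2 - Δ_1) = -54
Natural end conditions: m_0 = m_3 = 0.
Solving the tridiagonal system: m_0 = 0, m_1 = 210/23, m_2 = -363/23, m_3 = 0.
On [2, 3], S(x) = 0 + 257/46·(x - 2) + 105/23·(x - 2)² - 191/46·(x - 2)³.
With (x - 2) = 2/3: S(8/3) = 2809/621.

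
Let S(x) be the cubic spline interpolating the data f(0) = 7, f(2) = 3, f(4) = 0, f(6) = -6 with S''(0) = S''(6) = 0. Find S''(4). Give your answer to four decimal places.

Write σ_i for S''(x_i). With h_i = 2, 2, 2 and divided differences Δ_i = -2, -3/2, -3, the continuity of S' gives the tridiagonal system
  2·σ_0 + 8·σ_1 + 2·σ_2 = 6(Δ_1 - Δ_0) = 3
  2·σ_1 + 8·σ_2 + 2·σ_3 = 6(Δ_2 - Δ_1) = -9
Natural end conditions: σ_0 = σ_3 = 0.
Solving: σ_0 = 0, σ_1 = 7/10, σ_2 = -13/10, σ_3 = 0.

-1.3000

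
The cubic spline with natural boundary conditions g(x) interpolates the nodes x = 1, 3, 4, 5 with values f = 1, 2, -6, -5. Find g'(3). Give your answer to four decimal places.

-6.9783

Let m_i = g''(x_i). Step sizes h_i = 2, 1, 1; slopes of the chords Δ_i = (y_(i+1) - y_i)/h_i = 1/2, -8, 1.
  2·m_0 + 6·m_1 + 1·m_2 = 6(Δ_1 - Δ_0) = -51
  1·m_1 + 4·m_2 + 1·m_3 = 6(Δ_2 - Δ_1) = 54
Natural end conditions: m_0 = m_3 = 0.
Solving: m_0 = 0, m_1 = -258/23, m_2 = 375/23, m_3 = 0.
On [3, 4], g'(x) = b_1 + 2c_1·(x - 3) + 3d_1·(x - 3)² with b_1 = Δ_1 - h_1(2m_1 + m_2)/6 = -321/46, c_1 = m_1/2 = -129/23, d_1 = (m_2 - m_1)/(6h_1) = 211/46. So g'(3) = -321/46.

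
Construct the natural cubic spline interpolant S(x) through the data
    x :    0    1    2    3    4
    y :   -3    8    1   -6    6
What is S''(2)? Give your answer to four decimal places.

With m_i denoting the second derivative at x_i, h_i = 1, 1, 1, 1, and Δ_i = (y_(i+1) − y_i)/h_i = 11, -7, -7, 12:
  1·m_0 + 4·m_1 + 1·m_2 = 6(Δ_1 - Δ_0) = -108
  1·m_1 + 4·m_2 + 1·m_3 = 6(Δ_2 - Δ_1) = 0
  1·m_2 + 4·m_3 + 1·m_4 = 6(Δ_3 - Δ_2) = 114
Natural end conditions: m_0 = m_4 = 0.
Solving the tridiagonal system: m_0 = 0, m_1 = -753/28, m_2 = -3/7, m_3 = 801/28, m_4 = 0.

-0.4286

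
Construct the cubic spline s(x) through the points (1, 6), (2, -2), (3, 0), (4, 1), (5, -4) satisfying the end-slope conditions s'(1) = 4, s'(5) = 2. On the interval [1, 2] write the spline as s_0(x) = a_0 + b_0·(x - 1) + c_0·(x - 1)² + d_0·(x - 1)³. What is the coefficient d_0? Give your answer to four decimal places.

Put M_i = s'' at the i-th knot. Here h = (1, 1, 1, 1) and Δ = (-8, 2, 1, -5), so the interior equations h_(i-1)·M_(i-1) + 2(h_(i-1)+h_i)·M_i + h_i·M_(i+1) = 6(Δ_i − Δ_(i-1)) read
  1·M_0 + 4·M_1 + 1·M_2 = 6(Δ_1 - Δ_0) = 60
  1·M_1 + 4·M_2 + 1·M_3 = 6(Δ_2 - Δ_1) = -6
  1·M_2 + 4·M_3 + 1·M_4 = 6(Δ_3 - Δ_2) = -36
Clamped end conditions give two more equations: 2h_0·M_0 + h_0·M_1 = 6(Δ_0 - s'(1)) = -72 and h_3·M_3 + 2h_3·M_4 = 6(s'(5) - Δ_3) = 42.
Hence M_0 = -353/7, M_1 = 202/7, M_2 = -5, M_3 = -104/7, M_4 = 199/7.
On [1, 2], with s_0(x) = a_0 + b_0·(x - 1) + c_0·(x - 1)² + d_0·(x - 1)³: c_0 = M_0/2 = -353/14, d_0 = (M_1 - M_0)/(6h_0) = 185/14, b_0 = Δ_0 - h_0(2M_0 + M_1)/6 = 4.

13.2143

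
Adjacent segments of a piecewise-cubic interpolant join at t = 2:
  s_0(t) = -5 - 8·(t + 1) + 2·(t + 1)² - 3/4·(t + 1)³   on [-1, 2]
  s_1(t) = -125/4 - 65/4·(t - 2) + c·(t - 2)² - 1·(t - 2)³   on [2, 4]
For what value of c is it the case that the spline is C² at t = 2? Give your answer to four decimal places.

s_0''(t) = 4 - 9/2·(t + 1), so s_0''(2) = -19/2. On the right, s_1''(2) = 2c, so c = -19/4.

-4.7500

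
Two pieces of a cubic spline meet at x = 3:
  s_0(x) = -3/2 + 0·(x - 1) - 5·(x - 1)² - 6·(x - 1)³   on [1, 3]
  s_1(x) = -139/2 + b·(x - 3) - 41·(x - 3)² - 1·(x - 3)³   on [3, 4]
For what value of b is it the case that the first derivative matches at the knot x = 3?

s_0'(x) = 0 - 10·(x - 1) - 18·(x - 1)², so s_0'(3) = -92. On the right, s_1'(3) = b, so b = -92.

-92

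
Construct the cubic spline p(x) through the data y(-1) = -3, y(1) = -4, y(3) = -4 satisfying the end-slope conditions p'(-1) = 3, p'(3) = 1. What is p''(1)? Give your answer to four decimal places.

1.7500

With M_i denoting the second derivative at x_i, h_i = 2, 2, and Δ_i = (y_(i+1) − y_i)/h_i = -1/2, 0:
  2·M_0 + 8·M_1 + 2·M_2 = 6(Δ_1 - Δ_0) = 3
Clamped end conditions give two more equations: 2h_0·M_0 + h_0·M_1 = 6(Δ_0 - p'(-1)) = -21 and h_1·M_1 + 2h_1·M_2 = 6(p'(3) - Δ_1) = 6.
Solving: M_0 = -49/8, M_1 = 7/4, M_2 = 5/8.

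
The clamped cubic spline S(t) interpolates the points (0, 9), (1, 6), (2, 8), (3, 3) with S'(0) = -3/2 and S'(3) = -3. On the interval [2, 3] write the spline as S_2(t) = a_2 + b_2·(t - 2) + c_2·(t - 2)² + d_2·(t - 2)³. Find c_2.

Let σ_i = S''(x_i). Step sizes h_i = 1, 1, 1; slopes of the chords Δ_i = (y_(i+1) - y_i)/h_i = -3, 2, -5.
  1·σ_0 + 4·σ_1 + 1·σ_2 = 6(Δ_1 - Δ_0) = 30
  1·σ_1 + 4·σ_2 + 1·σ_3 = 6(Δ_2 - Δ_1) = -42
Clamped end conditions give two more equations: 2h_0·σ_0 + h_0·σ_1 = 6(Δ_0 - S'(0)) = -9 and h_2·σ_2 + 2h_2·σ_3 = 6(S'(3) - Δ_2) = 12.
Hence σ_0 = -12, σ_1 = 15, σ_2 = -18, σ_3 = 15.
On [2, 3], with S_2(t) = a_2 + b_2·(t - 2) + c_2·(t - 2)² + d_2·(t - 2)³: c_2 = σ_2/2 = -9, d_2 = (σ_3 - σ_2)/(6h_2) = 11/2, b_2 = Δ_2 - h_2(2σ_2 + σ_3)/6 = -3/2.

-9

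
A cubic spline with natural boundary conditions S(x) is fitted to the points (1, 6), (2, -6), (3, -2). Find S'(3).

Write M_i for S''(x_i). With h_i = 1, 1 and divided differences Δ_i = -12, 4, the continuity of S' gives the tridiagonal system
  1·M_0 + 4·M_1 + 1·M_2 = 6(Δ_1 - Δ_0) = 96
Natural end conditions: M_0 = M_2 = 0.
Hence M_0 = 0, M_1 = 24, M_2 = 0.
On [2, 3], S'(x) = b_1 + 2c_1·(x - 2) + 3d_1·(x - 2)² with b_1 = Δ_1 - h_1(2M_1 + M_2)/6 = -4, c_1 = M_1/2 = 12, d_1 = (M_2 - M_1)/(6h_1) = -4. So S'(3) = 8.

8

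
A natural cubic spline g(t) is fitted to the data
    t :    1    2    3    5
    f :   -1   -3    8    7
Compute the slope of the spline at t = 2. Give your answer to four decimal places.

5.7826

Put M_i = g'' at the i-th knot. Here h = (1, 1, 2) and Δ = (-2, 11, -1/2), so the interior equations h_(i-1)·M_(i-1) + 2(h_(i-1)+h_i)·M_i + h_i·M_(i+1) = 6(Δ_i − Δ_(i-1)) read
  1·M_0 + 4·M_1 + 1·M_2 = 6(Δ_1 - Δ_0) = 78
  1·M_1 + 6·M_2 + 2·M_3 = 6(Δ_2 - Δ_1) = -69
Natural end conditions: M_0 = M_3 = 0.
Hence M_0 = 0, M_1 = 537/23, M_2 = -354/23, M_3 = 0.
On [2, 3], g'(t) = b_1 + 2c_1·(t - 2) + 3d_1·(t - 2)² with b_1 = Δ_1 - h_1(2M_1 + M_2)/6 = 133/23, c_1 = M_1/2 = 537/46, d_1 = (M_2 - M_1)/(6h_1) = -297/46. So g'(2) = 133/23.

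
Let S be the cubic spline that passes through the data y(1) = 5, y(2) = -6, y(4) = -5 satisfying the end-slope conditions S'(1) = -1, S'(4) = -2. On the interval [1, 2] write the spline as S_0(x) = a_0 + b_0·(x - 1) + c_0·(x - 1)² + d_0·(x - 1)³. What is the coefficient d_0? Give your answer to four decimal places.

Put M_i = S'' at the i-th knot. Here h = (1, 2) and Δ = (-11, 1/2), so the interior equations h_(i-1)·M_(i-1) + 2(h_(i-1)+h_i)·M_i + h_i·M_(i+1) = 6(Δ_i − Δ_(i-1)) read
  1·M_0 + 6·M_1 + 2·M_2 = 6(Δ_1 - Δ_0) = 69
Clamped end conditions give two more equations: 2h_0·M_0 + h_0·M_1 = 6(Δ_0 - S'(1)) = -60 and h_1·M_1 + 2h_1·M_2 = 6(S'(4) - Δ_1) = -15.
Hence M_0 = -251/6, M_1 = 71/3, M_2 = -187/12.
On [1, 2], with S_0(x) = a_0 + b_0·(x - 1) + c_0·(x - 1)² + d_0·(x - 1)³: c_0 = M_0/2 = -251/12, d_0 = (M_1 - M_0)/(6h_0) = 131/12, b_0 = Δ_0 - h_0(2M_0 + M_1)/6 = -1.

10.9167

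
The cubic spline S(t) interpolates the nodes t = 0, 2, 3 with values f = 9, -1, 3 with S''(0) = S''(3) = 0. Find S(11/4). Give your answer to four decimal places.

1.6484

With σ_i denoting the second derivative at x_i, h_i = 2, 1, and Δ_i = (y_(i+1) − y_i)/h_i = -5, 4:
  2·σ_0 + 6·σ_1 + 1·σ_2 = 6(Δ_1 - Δ_0) = 54
Natural end conditions: σ_0 = σ_2 = 0.
Forward elimination and back-substitution give σ_0 = 0, σ_1 = 9, σ_2 = 0.
On [2, 3], S(t) = -1 + 1·(t - 2) + 9/2·(t - 2)² - 3/2·(t - 2)³.
With (t - 2) = 3/4: S(11/4) = 211/128.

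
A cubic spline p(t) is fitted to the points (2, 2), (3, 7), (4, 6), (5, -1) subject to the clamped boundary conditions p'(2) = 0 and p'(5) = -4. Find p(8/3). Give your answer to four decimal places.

Let M_i = p''(x_i). Step sizes h_i = 1, 1, 1; slopes of the chords Δ_i = (y_(i+1) - y_i)/h_i = 5, -1, -7.
  1·M_0 + 4·M_1 + 1·M_2 = 6(Δ_1 - Δ_0) = -36
  1·M_1 + 4·M_2 + 1·M_3 = 6(Δ_2 - Δ_1) = -36
Clamped end conditions give two more equations: 2h_0·M_0 + h_0·M_1 = 6(Δ_0 - p'(2)) = 30 and h_2·M_2 + 2h_2·M_3 = 6(p'(5) - Δ_2) = 18.
Hence M_0 = 314/15, M_1 = -178/15, M_2 = -142/15, M_3 = 206/15.
On [2, 3], p(t) = 2 + 0·(t - 2) + 157/15·(t - 2)² - 82/15·(t - 2)³.
With (t - 2) = 2/3: p(8/3) = 2038/405.

5.0321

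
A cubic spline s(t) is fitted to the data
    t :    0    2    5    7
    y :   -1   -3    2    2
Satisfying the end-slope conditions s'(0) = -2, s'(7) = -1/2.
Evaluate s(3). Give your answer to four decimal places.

With M_i denoting the second derivative at x_i, h_i = 2, 3, 2, and Δ_i = (y_(i+1) − y_i)/h_i = -1, 5/3, 0:
  2·M_0 + 10·M_1 + 3·M_2 = 6(Δ_1 - Δ_0) = 16
  3·M_1 + 10·M_2 + 2·M_3 = 6(Δ_2 - Δ_1) = -10
Clamped end conditions give two more equations: 2h_0·M_0 + h_0·M_1 = 6(Δ_0 - s'(0)) = 6 and h_2·M_2 + 2h_2·M_3 = 6(s'(7) - Δ_2) = -3.
Forward elimination and back-substitution give M_0 = 49/96, M_1 = 95/48, M_2 = -77/48, M_3 = 5/96.
On [2, 5], s(t) = -3 + 47/96·(t - 2) + 95/96·(t - 2)² - 43/216·(t - 2)³.
With (t - 2) = 1: s(3) = -743/432.

-1.7199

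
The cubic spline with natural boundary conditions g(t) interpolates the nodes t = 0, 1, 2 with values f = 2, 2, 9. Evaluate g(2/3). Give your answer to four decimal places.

With m_i denoting the second derivative at x_i, h_i = 1, 1, and Δ_i = (y_(i+1) − y_i)/h_i = 0, 7:
  1·m_0 + 4·m_1 + 1·m_2 = 6(Δ_1 - Δ_0) = 42
Natural end conditions: m_0 = m_2 = 0.
Solving: m_0 = 0, m_1 = 21/2, m_2 = 0.
On [0, 1], g(t) = 2 - 7/4·t + 0·t² + 7/4·t³.
With t = 2/3: g(2/3) = 73/54.

1.3519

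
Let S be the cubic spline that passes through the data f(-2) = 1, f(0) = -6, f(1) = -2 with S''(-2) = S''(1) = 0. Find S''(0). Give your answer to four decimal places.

7.5000

Let σ_i = S''(x_i). Step sizes h_i = 2, 1; slopes of the chords Δ_i = (y_(i+1) - y_i)/h_i = -7/2, 4.
  2·σ_0 + 6·σ_1 + 1·σ_2 = 6(Δ_1 - Δ_0) = 45
Natural end conditions: σ_0 = σ_2 = 0.
Solving: σ_0 = 0, σ_1 = 15/2, σ_2 = 0.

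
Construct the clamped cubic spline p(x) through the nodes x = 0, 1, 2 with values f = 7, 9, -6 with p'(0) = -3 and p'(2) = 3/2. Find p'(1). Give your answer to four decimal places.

-9.3750

Put M_i = p'' at the i-th knot. Here h = (1, 1) and Δ = (2, -15), so the interior equations h_(i-1)·M_(i-1) + 2(h_(i-1)+h_i)·M_i + h_i·M_(i+1) = 6(Δ_i − Δ_(i-1)) read
  1·M_0 + 4·M_1 + 1·M_2 = 6(Δ_1 - Δ_0) = -102
Clamped end conditions give two more equations: 2h_0·M_0 + h_0·M_1 = 6(Δ_0 - p'(0)) = 30 and h_1·M_1 + 2h_1·M_2 = 6(p'(2) - Δ_1) = 99.
Solving the tridiagonal system: M_0 = 171/4, M_1 = -111/2, M_2 = 309/4.
On [1, 2], p'(x) = b_1 + 2c_1·(x - 1) + 3d_1·(x - 1)² with b_1 = Δ_1 - h_1(2M_1 + M_2)/6 = -75/8, c_1 = M_1/2 = -111/4, d_1 = (M_2 - M_1)/(6h_1) = 177/8. So p'(1) = -75/8.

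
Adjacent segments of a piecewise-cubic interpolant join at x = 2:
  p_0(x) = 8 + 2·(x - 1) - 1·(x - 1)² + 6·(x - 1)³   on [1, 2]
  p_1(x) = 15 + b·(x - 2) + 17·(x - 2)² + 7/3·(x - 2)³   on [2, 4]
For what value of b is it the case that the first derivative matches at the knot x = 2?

p_0'(x) = 2 - 2·(x - 1) + 18·(x - 1)², so p_0'(2) = 18. On the right, p_1'(2) = b, so b = 18.

18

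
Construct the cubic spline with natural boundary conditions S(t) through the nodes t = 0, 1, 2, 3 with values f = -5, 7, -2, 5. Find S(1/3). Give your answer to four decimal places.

0.9753

Let σ_i = S''(x_i). Step sizes h_i = 1, 1, 1; slopes of the chords Δ_i = (y_(i+1) - y_i)/h_i = 12, -9, 7.
  1·σ_0 + 4·σ_1 + 1·σ_2 = 6(Δ_1 - Δ_0) = -126
  1·σ_1 + 4·σ_2 + 1·σ_3 = 6(Δ_2 - Δ_1) = 96
Natural end conditions: σ_0 = σ_3 = 0.
Solving: σ_0 = 0, σ_1 = -40, σ_2 = 34, σ_3 = 0.
On [0, 1], S(t) = -5 + 56/3·t + 0·t² - 20/3·t³.
With t = 1/3: S(1/3) = 79/81.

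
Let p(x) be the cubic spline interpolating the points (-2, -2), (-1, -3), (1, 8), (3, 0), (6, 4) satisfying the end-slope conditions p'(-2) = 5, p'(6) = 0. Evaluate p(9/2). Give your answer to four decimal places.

0.7202

Let M_i = p''(x_i). Step sizes h_i = 1, 2, 2, 3; slopes of the chords Δ_i = (y_(i+1) - y_i)/h_i = -1, 11/2, -4, 4/3.
  1·M_0 + 6·M_1 + 2·M_2 = 6(Δ_1 - Δ_0) = 39
  2·M_1 + 8·M_2 + 2·M_3 = 6(Δ_2 - Δ_1) = -57
  2·M_2 + 10·M_3 + 3·M_4 = 6(Δ_3 - Δ_2) = 32
Clamped end conditions give two more equations: 2h_0·M_0 + h_0·M_1 = 6(Δ_0 - p'(-2)) = -36 and h_3·M_3 + 2h_3·M_4 = 6(p'(6) - Δ_3) = -8.
Solving the tridiagonal system: M_0 = -5403/212, M_1 = 1587/106, M_2 = -5373/424, M_3 = 765/106, M_4 = -3143/636.
On [3, 6], p(x) = 0 - 1447/424·(x - 3) + 765/212·(x - 3)² - 7733/11448·(x - 3)³.
With (x - 3) = 3/2: p(9/2) = 2443/3392.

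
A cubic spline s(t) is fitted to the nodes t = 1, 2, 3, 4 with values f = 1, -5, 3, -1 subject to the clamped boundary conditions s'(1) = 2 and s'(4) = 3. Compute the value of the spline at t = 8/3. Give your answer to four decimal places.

0.6444

Let M_i = s''(x_i). Step sizes h_i = 1, 1, 1; slopes of the chords Δ_i = (y_(i+1) - y_i)/h_i = -6, 8, -4.
  1·M_0 + 4·M_1 + 1·M_2 = 6(Δ_1 - Δ_0) = 84
  1·M_1 + 4·M_2 + 1·M_3 = 6(Δ_2 - Δ_1) = -72
Clamped end conditions give two more equations: 2h_0·M_0 + h_0·M_1 = 6(Δ_0 - s'(1)) = -48 and h_2·M_2 + 2h_2·M_3 = 6(s'(4) - Δ_2) = 42.
Hence M_0 = -674/15, M_1 = 628/15, M_2 = -578/15, M_3 = 604/15.
On [2, 3], s(t) = -5 + 7/15·(t - 2) + 314/15·(t - 2)² - 67/5·(t - 2)³.
With (t - 2) = 2/3: s(8/3) = 29/45.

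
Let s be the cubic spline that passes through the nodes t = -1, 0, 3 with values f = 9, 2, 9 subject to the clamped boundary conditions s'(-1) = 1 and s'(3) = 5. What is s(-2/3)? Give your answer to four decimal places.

7.9259

Write M_i for s''(x_i). With h_i = 1, 3 and divided differences Δ_i = -7, 7/3, the continuity of s' gives the tridiagonal system
  1·M_0 + 8·M_1 + 3·M_2 = 6(Δ_1 - Δ_0) = 56
Clamped end conditions give two more equations: 2h_0·M_0 + h_0·M_1 = 6(Δ_0 - s'(-1)) = -48 and h_1·M_1 + 2h_1·M_2 = 6(s'(3) - Δ_1) = 16.
Solving: M_0 = -30, M_1 = 12, M_2 = -10/3.
On [-1, 0], s(t) = 9 + 1·(t + 1) - 15·(t + 1)² + 7·(t + 1)³.
With (t + 1) = 1/3: s(-2/3) = 214/27.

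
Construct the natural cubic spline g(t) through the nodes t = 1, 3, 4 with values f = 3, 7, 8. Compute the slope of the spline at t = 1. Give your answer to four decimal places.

With M_i denoting the second derivative at x_i, h_i = 2, 1, and Δ_i = (y_(i+1) − y_i)/h_i = 2, 1:
  2·M_0 + 6·M_1 + 1·M_2 = 6(Δ_1 - Δ_0) = -6
Natural end conditions: M_0 = M_2 = 0.
Hence M_0 = 0, M_1 = -1, M_2 = 0.
On [1, 3], g'(t) = b_0 + 2c_0·(t - 1) + 3d_0·(t - 1)² with b_0 = Δ_0 - h_0(2M_0 + M_1)/6 = 7/3, c_0 = M_0/2 = 0, d_0 = (M_1 - M_0)/(6h_0) = -1/12. So g'(1) = 7/3.

2.3333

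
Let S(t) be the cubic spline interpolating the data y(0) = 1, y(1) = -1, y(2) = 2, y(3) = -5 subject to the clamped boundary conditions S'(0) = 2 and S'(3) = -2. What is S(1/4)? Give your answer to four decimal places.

With m_i denoting the second derivative at x_i, h_i = 1, 1, 1, and Δ_i = (y_(i+1) − y_i)/h_i = -2, 3, -7:
  1·m_0 + 4·m_1 + 1·m_2 = 6(Δ_1 - Δ_0) = 30
  1·m_1 + 4·m_2 + 1·m_3 = 6(Δ_2 - Δ_1) = -60
Clamped end conditions give two more equations: 2h_0·m_0 + h_0·m_1 = 6(Δ_0 - S'(0)) = -24 and h_2·m_2 + 2h_2·m_3 = 6(S'(3) - Δ_2) = 30.
Hence m_0 = -328/15, m_1 = 296/15, m_2 = -406/15, m_3 = 428/15.
On [0, 1], S(t) = 1 + 2·t - 164/15·t² + 104/15·t³.
With t = 1/4: S(1/4) = 37/40.

0.9250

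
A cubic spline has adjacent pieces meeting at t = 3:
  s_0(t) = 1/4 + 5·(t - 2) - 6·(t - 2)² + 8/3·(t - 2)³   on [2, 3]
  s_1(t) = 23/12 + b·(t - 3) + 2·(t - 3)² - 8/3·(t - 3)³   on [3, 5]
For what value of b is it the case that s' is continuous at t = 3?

s_0'(t) = 5 - 12·(t - 2) + 8·(t - 2)², so s_0'(3) = 1. On the right, s_1'(3) = b, so b = 1.

1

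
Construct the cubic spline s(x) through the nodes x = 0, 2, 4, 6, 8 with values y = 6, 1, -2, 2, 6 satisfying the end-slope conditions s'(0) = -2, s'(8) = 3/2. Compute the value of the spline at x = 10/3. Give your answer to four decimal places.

-1.7235

Let m_i = s''(x_i). Step sizes h_i = 2, 2, 2, 2; slopes of the chords Δ_i = (y_(i+1) - y_i)/h_i = -5/2, -3/2, 2, 2.
  2·m_0 + 8·m_1 + 2·m_2 = 6(Δ_1 - Δ_0) = 6
  2·m_1 + 8·m_2 + 2·m_3 = 6(Δ_2 - Δ_1) = 21
  2·m_2 + 8·m_3 + 2·m_4 = 6(Δ_3 - Δ_2) = 0
Clamped end conditions give two more equations: 2h_0·m_0 + h_0·m_1 = 6(Δ_0 - s'(0)) = -3 and h_3·m_3 + 2h_3·m_4 = 6(s'(8) - Δ_3) = -3.
Solving the tridiagonal system: m_0 = -101/112, m_1 = 17/56, m_2 = 43/16, m_3 = -31/56, m_4 = -53/112.
On [2, 4], s(x) = 1 - 291/112·(x - 2) + 17/112·(x - 2)² + 89/448·(x - 2)³.
With (x - 2) = 4/3: s(10/3) = -1303/756.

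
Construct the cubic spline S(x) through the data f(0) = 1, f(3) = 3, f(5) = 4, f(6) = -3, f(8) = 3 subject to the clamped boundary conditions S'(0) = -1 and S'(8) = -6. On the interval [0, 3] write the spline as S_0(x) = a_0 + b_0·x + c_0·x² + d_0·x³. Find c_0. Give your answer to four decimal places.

Let m_i = S''(x_i). Step sizes h_i = 3, 2, 1, 2; slopes of the chords Δ_i = (y_(i+1) - y_i)/h_i = 2/3, 1/2, -7, 3.
  3·m_0 + 10·m_1 + 2·m_2 = 6(Δ_1 - Δ_0) = -1
  2·m_1 + 6·m_2 + 1·m_3 = 6(Δ_2 - Δ_1) = -45
  1·m_2 + 6·m_3 + 2·m_4 = 6(Δ_3 - Δ_2) = 60
Clamped end conditions give two more equations: 2h_0·m_0 + h_0·m_1 = 6(Δ_0 - S'(0)) = 10 and h_3·m_3 + 2h_3·m_4 = 6(S'(8) - Δ_3) = -54.
Solving: m_0 = 305/453, m_1 = 300/151, m_2 = -1728/151, m_3 = 2973/151, m_4 = -3525/151.
On [0, 3], with S_0(x) = a_0 + b_0·x + c_0·x² + d_0·x³: c_0 = m_0/2 = 305/906, d_0 = (m_1 - m_0)/(6h_0) = 595/8154, b_0 = Δ_0 - h_0(2m_0 + m_1)/6 = -1.

0.3366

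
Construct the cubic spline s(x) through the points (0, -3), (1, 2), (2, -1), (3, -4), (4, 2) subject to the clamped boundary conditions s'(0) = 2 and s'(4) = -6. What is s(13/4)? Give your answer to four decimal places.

With M_i denoting the second derivative at x_i, h_i = 1, 1, 1, 1, and Δ_i = (y_(i+1) − y_i)/h_i = 5, -3, -3, 6:
  1·M_0 + 4·M_1 + 1·M_2 = 6(Δ_1 - Δ_0) = -48
  1·M_1 + 4·M_2 + 1·M_3 = 6(Δ_2 - Δ_1) = 0
  1·M_2 + 4·M_3 + 1·M_4 = 6(Δ_3 - Δ_2) = 54
Clamped end conditions give two more equations: 2h_0·M_0 + h_0·M_1 = 6(Δ_0 - s'(0)) = 18 and h_3·M_3 + 2h_3·M_4 = 6(s'(4) - Δ_3) = -72.
Hence M_0 = 67/4, M_1 = -31/2, M_2 = -11/4, M_3 = 53/2, M_4 = -197/4.
On [3, 4], s(x) = -4 + 43/8·(x - 3) + 53/4·(x - 3)² - 101/8·(x - 3)³.
With (x - 3) = 1/4: s(13/4) = -1037/512.

-2.0254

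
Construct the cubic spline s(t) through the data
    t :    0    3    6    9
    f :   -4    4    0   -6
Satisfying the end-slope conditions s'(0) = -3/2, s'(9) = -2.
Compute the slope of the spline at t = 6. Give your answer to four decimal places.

-2.5000

Let M_i = s''(x_i). Step sizes h_i = 3, 3, 3; slopes of the chords Δ_i = (y_(i+1) - y_i)/h_i = 8/3, -4/3, -2.
  3·M_0 + 12·M_1 + 3·M_2 = 6(Δ_1 - Δ_0) = -24
  3·M_1 + 12·M_2 + 3·M_3 = 6(Δ_2 - Δ_1) = -4
Clamped end conditions give two more equations: 2h_0·M_0 + h_0·M_1 = 6(Δ_0 - s'(0)) = 25 and h_2·M_2 + 2h_2·M_3 = 6(s'(9) - Δ_2) = 0.
Solving: M_0 = 6, M_1 = -11/3, M_2 = 2/3, M_3 = -1/3.
On [6, 9], s'(t) = b_2 + 2c_2·(t - 6) + 3d_2·(t - 6)² with b_2 = Δ_2 - h_2(2M_2 + M_3)/6 = -5/2, c_2 = M_2/2 = 1/3, d_2 = (M_3 - M_2)/(6h_2) = -1/18. So s'(6) = -5/2.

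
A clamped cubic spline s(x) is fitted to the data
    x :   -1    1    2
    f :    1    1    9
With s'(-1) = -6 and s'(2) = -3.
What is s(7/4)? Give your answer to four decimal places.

8.6406

Put M_i = s'' at the i-th knot. Here h = (2, 1) and Δ = (0, 8), so the interior equations h_(i-1)·M_(i-1) + 2(h_(i-1)+h_i)·M_i + h_i·M_(i+1) = 6(Δ_i − Δ_(i-1)) read
  2·M_0 + 6·M_1 + 1·M_2 = 6(Δ_1 - Δ_0) = 48
Clamped end conditions give two more equations: 2h_0·M_0 + h_0·M_1 = 6(Δ_0 - s'(-1)) = 36 and h_1·M_1 + 2h_1·M_2 = 6(s'(2) - Δ_1) = -66.
Solving: M_0 = 2, M_1 = 14, M_2 = -40.
On [1, 2], s(x) = 1 + 10·(x - 1) + 7·(x - 1)² - 9·(x - 1)³.
With (x - 1) = 3/4: s(7/4) = 553/64.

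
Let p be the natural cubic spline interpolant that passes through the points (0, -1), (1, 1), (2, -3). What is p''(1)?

-9

Write M_i for p''(x_i). With h_i = 1, 1 and divided differences Δ_i = 2, -4, the continuity of p' gives the tridiagonal system
  1·M_0 + 4·M_1 + 1·M_2 = 6(Δ_1 - Δ_0) = -36
Natural end conditions: M_0 = M_2 = 0.
Solving: M_0 = 0, M_1 = -9, M_2 = 0.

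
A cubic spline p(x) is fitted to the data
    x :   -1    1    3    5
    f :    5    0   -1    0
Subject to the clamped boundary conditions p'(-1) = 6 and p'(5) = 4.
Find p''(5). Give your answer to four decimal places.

6.4333

Write m_i for p''(x_i). With h_i = 2, 2, 2 and divided differences Δ_i = -5/2, -1/2, 1/2, the continuity of p' gives the tridiagonal system
  2·m_0 + 8·m_1 + 2·m_2 = 6(Δ_1 - Δ_0) = 12
  2·m_1 + 8·m_2 + 2·m_3 = 6(Δ_2 - Δ_1) = 6
Clamped end conditions give two more equations: 2h_0·m_0 + h_0·m_1 = 6(Δ_0 - p'(-1)) = -51 and h_2·m_2 + 2h_2·m_3 = 6(p'(5) - Δ_2) = 21.
Solving: m_0 = -473/30, m_1 = 181/30, m_2 = -71/30, m_3 = 193/30.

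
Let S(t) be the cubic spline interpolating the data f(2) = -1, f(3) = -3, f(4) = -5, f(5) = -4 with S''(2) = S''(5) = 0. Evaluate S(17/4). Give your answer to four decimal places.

-5.0125

Write m_i for S''(x_i). With h_i = 1, 1, 1 and divided differences Δ_i = -2, -2, 1, the continuity of S' gives the tridiagonal system
  1·m_0 + 4·m_1 + 1·m_2 = 6(Δ_1 - Δ_0) = 0
  1·m_1 + 4·m_2 + 1·m_3 = 6(Δ_2 - Δ_1) = 18
Natural end conditions: m_0 = m_3 = 0.
Solving the tridiagonal system: m_0 = 0, m_1 = -6/5, m_2 = 24/5, m_3 = 0.
On [4, 5], S(t) = -5 - 3/5·(t - 4) + 12/5·(t - 4)² - 4/5·(t - 4)³.
With (t - 4) = 1/4: S(17/4) = -401/80.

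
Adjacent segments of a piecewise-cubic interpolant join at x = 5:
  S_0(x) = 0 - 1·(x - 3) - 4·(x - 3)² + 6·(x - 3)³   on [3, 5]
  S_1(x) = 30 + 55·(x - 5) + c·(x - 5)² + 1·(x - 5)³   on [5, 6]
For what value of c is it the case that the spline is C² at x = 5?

32

S_0''(x) = -8 + 36·(x - 3), so S_0''(5) = 64. On the right, S_1''(5) = 2c, so c = 32.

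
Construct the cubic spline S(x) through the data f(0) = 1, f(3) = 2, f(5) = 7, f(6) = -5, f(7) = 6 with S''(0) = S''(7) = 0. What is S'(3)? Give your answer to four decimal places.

6.2726

Let σ_i = S''(x_i). Step sizes h_i = 3, 2, 1, 1; slopes of the chords Δ_i = (y_(i+1) - y_i)/h_i = 1/3, 5/2, -12, 11.
  3·σ_0 + 10·σ_1 + 2·σ_2 = 6(Δ_1 - Δ_0) = 13
  2·σ_1 + 6·σ_2 + 1·σ_3 = 6(Δ_2 - Δ_1) = -87
  1·σ_2 + 4·σ_3 + 1·σ_4 = 6(Δ_3 - Δ_2) = 138
Natural end conditions: σ_0 = σ_4 = 0.
Solving: σ_0 = 0, σ_1 = 1271/214, σ_2 = -2482/107, σ_3 = 4312/107, σ_4 = 0.
On [3, 5], S'(x) = b_1 + 2c_1·(x - 3) + 3d_1·(x - 3)² with b_1 = Δ_1 - h_1(2σ_1 + σ_2)/6 = 4027/642, c_1 = σ_1/2 = 1271/428, d_1 = (σ_2 - σ_1)/(6h_1) = -6235/2568. So S'(3) = 4027/642.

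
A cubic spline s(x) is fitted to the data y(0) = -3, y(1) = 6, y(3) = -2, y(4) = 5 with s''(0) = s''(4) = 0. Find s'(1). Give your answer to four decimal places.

2.7500

Let σ_i = s''(x_i). Step sizes h_i = 1, 2, 1; slopes of the chords Δ_i = (y_(i+1) - y_i)/h_i = 9, -4, 7.
  1·σ_0 + 6·σ_1 + 2·σ_2 = 6(Δ_1 - Δ_0) = -78
  2·σ_1 + 6·σ_2 + 1·σ_3 = 6(Δ_2 - Δ_1) = 66
Natural end conditions: σ_0 = σ_3 = 0.
Solving the tridiagonal system: σ_0 = 0, σ_1 = -75/4, σ_2 = 69/4, σ_3 = 0.
On [1, 3], s'(x) = b_1 + 2c_1·(x - 1) + 3d_1·(x - 1)² with b_1 = Δ_1 - h_1(2σ_1 + σ_2)/6 = 11/4, c_1 = σ_1/2 = -75/8, d_1 = (σ_2 - σ_1)/(6h_1) = 3. So s'(1) = 11/4.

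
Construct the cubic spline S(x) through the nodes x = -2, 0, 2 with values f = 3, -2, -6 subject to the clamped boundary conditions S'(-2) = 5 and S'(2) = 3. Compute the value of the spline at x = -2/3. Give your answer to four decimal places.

With M_i denoting the second derivative at x_i, h_i = 2, 2, and Δ_i = (y_(i+1) − y_i)/h_i = -5/2, -2:
  2·M_0 + 8·M_1 + 2·M_2 = 6(Δ_1 - Δ_0) = 3
Clamped end conditions give two more equations: 2h_0·M_0 + h_0·M_1 = 6(Δ_0 - S'(-2)) = -45 and h_1·M_1 + 2h_1·M_2 = 6(S'(2) - Δ_1) = 30.
Forward elimination and back-substitution give M_0 = -97/8, M_1 = 7/4, M_2 = 53/8.
On [-2, 0], S(x) = 3 + 5·(x + 2) - 97/16·(x + 2)² + 37/32·(x + 2)³.
With (x + 2) = 4/3: S(-2/3) = 44/27.

1.6296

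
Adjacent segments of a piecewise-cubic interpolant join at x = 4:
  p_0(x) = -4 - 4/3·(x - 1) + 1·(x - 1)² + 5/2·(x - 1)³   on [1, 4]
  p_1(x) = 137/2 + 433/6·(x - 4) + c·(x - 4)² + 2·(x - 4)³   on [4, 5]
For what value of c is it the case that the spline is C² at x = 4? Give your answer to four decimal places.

p_0''(x) = 2 + 15·(x - 1), so p_0''(4) = 47. On the right, p_1''(4) = 2c, so c = 47/2.

23.5000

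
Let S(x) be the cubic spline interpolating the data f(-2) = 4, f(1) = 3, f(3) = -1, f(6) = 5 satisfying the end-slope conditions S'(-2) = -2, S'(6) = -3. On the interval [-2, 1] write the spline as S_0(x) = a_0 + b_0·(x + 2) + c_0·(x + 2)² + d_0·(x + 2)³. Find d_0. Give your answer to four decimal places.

-0.3435

Put M_i = S'' at the i-th knot. Here h = (3, 2, 3) and Δ = (-1/3, -2, 2), so the interior equations h_(i-1)·M_(i-1) + 2(h_(i-1)+h_i)·M_i + h_i·M_(i+1) = 6(Δ_i − Δ_(i-1)) read
  3·M_0 + 10·M_1 + 2·M_2 = 6(Δ_1 - Δ_0) = -10
  2·M_1 + 10·M_2 + 3·M_3 = 6(Δ_2 - Δ_1) = 24
Clamped end conditions give two more equations: 2h_0·M_0 + h_0·M_1 = 6(Δ_0 - S'(-2)) = 10 and h_2·M_2 + 2h_2·M_3 = 6(S'(6) - Δ_2) = -30.
Forward elimination and back-substitution give M_0 = 866/273, M_1 = -274/91, M_2 = 482/91, M_3 = -696/91.
On [-2, 1], with S_0(x) = a_0 + b_0·(x + 2) + c_0·(x + 2)² + d_0·(x + 2)³: c_0 = M_0/2 = 433/273, d_0 = (M_1 - M_0)/(6h_0) = -844/2457, b_0 = Δ_0 - h_0(2M_0 + M_1)/6 = -2.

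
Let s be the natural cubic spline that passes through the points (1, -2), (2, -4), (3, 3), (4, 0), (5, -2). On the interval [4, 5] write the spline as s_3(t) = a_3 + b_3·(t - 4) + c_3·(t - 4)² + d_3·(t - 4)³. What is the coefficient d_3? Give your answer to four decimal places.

-1.1429

Write σ_i for s''(x_i). With h_i = 1, 1, 1, 1 and divided differences Δ_i = -2, 7, -3, -2, the continuity of s' gives the tridiagonal system
  1·σ_0 + 4·σ_1 + 1·σ_2 = 6(Δ_1 - Δ_0) = 54
  1·σ_1 + 4·σ_2 + 1·σ_3 = 6(Δ_2 - Δ_1) = -60
  1·σ_2 + 4·σ_3 + 1·σ_4 = 6(Δ_3 - Δ_2) = 6
Natural end conditions: σ_0 = σ_4 = 0.
Forward elimination and back-substitution give σ_0 = 0, σ_1 = 132/7, σ_2 = -150/7, σ_3 = 48/7, σ_4 = 0.
On [4, 5], with s_3(t) = a_3 + b_3·(t - 4) + c_3·(t - 4)² + d_3·(t - 4)³: c_3 = σ_3/2 = 24/7, d_3 = (σ_4 - σ_3)/(6h_3) = -8/7, b_3 = Δ_3 - h_3(2σ_3 + σ_4)/6 = -30/7.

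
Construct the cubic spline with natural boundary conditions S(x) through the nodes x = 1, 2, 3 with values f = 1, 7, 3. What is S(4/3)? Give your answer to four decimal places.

3.7407

With m_i denoting the second derivative at x_i, h_i = 1, 1, and Δ_i = (y_(i+1) − y_i)/h_i = 6, -4:
  1·m_0 + 4·m_1 + 1·m_2 = 6(Δ_1 - Δ_0) = -60
Natural end conditions: m_0 = m_2 = 0.
Solving the tridiagonal system: m_0 = 0, m_1 = -15, m_2 = 0.
On [1, 2], S(x) = 1 + 17/2·(x - 1) + 0·(x - 1)² - 5/2·(x - 1)³.
With (x - 1) = 1/3: S(4/3) = 101/27.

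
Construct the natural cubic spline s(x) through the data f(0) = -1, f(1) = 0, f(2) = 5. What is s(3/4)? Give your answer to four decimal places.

-0.5781

Let M_i = s''(x_i). Step sizes h_i = 1, 1; slopes of the chords Δ_i = (y_(i+1) - y_i)/h_i = 1, 5.
  1·M_0 + 4·M_1 + 1·M_2 = 6(Δ_1 - Δ_0) = 24
Natural end conditions: M_0 = M_2 = 0.
Hence M_0 = 0, M_1 = 6, M_2 = 0.
On [0, 1], s(x) = -1 + 0·x + 0·x² + 1·x³.
With x = 3/4: s(3/4) = -37/64.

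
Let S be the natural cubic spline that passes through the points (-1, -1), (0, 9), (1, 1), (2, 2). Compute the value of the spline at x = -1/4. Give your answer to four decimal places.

8.2719

Let M_i = S''(x_i). Step sizes h_i = 1, 1, 1; slopes of the chords Δ_i = (y_(i+1) - y_i)/h_i = 10, -8, 1.
  1·M_0 + 4·M_1 + 1·M_2 = 6(Δ_1 - Δ_0) = -108
  1·M_1 + 4·M_2 + 1·M_3 = 6(Δ_2 - Δ_1) = 54
Natural end conditions: M_0 = M_3 = 0.
Forward elimination and back-substitution give M_0 = 0, M_1 = -162/5, M_2 = 108/5, M_3 = 0.
On [-1, 0], S(x) = -1 + 77/5·(x + 1) + 0·(x + 1)² - 27/5·(x + 1)³.
With (x + 1) = 3/4: S(-1/4) = 2647/320.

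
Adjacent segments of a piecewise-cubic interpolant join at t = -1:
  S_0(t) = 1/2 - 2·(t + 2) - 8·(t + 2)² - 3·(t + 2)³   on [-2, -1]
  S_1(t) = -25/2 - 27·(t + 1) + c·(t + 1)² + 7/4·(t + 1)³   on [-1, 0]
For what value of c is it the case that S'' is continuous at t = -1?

S_0''(t) = -16 - 18·(t + 2), so S_0''(-1) = -34. On the right, S_1''(-1) = 2c, so c = -17.

-17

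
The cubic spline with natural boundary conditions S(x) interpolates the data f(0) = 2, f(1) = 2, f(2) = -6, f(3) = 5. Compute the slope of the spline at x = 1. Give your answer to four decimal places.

-6.8000

Put M_i = S'' at the i-th knot. Here h = (1, 1, 1) and Δ = (0, -8, 11), so the interior equations h_(i-1)·M_(i-1) + 2(h_(i-1)+h_i)·M_i + h_i·M_(i+1) = 6(Δ_i − Δ_(i-1)) read
  1·M_0 + 4·M_1 + 1·M_2 = 6(Δ_1 - Δ_0) = -48
  1·M_1 + 4·M_2 + 1·M_3 = 6(Δ_2 - Δ_1) = 114
Natural end conditions: M_0 = M_3 = 0.
Solving the tridiagonal system: M_0 = 0, M_1 = -102/5, M_2 = 168/5, M_3 = 0.
On [1, 2], S'(x) = b_1 + 2c_1·(x - 1) + 3d_1·(x - 1)² with b_1 = Δ_1 - h_1(2M_1 + M_2)/6 = -34/5, c_1 = M_1/2 = -51/5, d_1 = (M_2 - M_1)/(6h_1) = 9. So S'(1) = -34/5.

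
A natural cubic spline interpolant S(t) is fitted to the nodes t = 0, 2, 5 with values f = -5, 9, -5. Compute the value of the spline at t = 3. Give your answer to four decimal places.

8.2222

With M_i denoting the second derivative at x_i, h_i = 2, 3, and Δ_i = (y_(i+1) − y_i)/h_i = 7, -14/3:
  2·M_0 + 10·M_1 + 3·M_2 = 6(Δ_1 - Δ_0) = -70
Natural end conditions: M_0 = M_2 = 0.
Solving the tridiagonal system: M_0 = 0, M_1 = -7, M_2 = 0.
On [2, 5], S(t) = 9 + 7/3·(t - 2) - 7/2·(t - 2)² + 7/18·(t - 2)³.
With (t - 2) = 1: S(3) = 74/9.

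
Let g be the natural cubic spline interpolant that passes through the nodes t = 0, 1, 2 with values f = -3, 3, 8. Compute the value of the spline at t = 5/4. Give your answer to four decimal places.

4.3320

Put M_i = g'' at the i-th knot. Here h = (1, 1) and Δ = (6, 5), so the interior equations h_(i-1)·M_(i-1) + 2(h_(i-1)+h_i)·M_i + h_i·M_(i+1) = 6(Δ_i − Δ_(i-1)) read
  1·M_0 + 4·M_1 + 1·M_2 = 6(Δ_1 - Δ_0) = -6
Natural end conditions: M_0 = M_2 = 0.
Solving: M_0 = 0, M_1 = -3/2, M_2 = 0.
On [1, 2], g(t) = 3 + 11/2·(t - 1) - 3/4·(t - 1)² + 1/4·(t - 1)³.
With (t - 1) = 1/4: g(5/4) = 1109/256.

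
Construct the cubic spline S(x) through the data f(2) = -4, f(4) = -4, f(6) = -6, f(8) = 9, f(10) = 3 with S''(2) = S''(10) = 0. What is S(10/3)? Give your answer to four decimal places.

Put σ_i = S'' at the i-th knot. Here h = (2, 2, 2, 2) and Δ = (0, -1, 15/2, -3), so the interior equations h_(i-1)·σ_(i-1) + 2(h_(i-1)+h_i)·σ_i + h_i·σ_(i+1) = 6(Δ_i − Δ_(i-1)) read
  2·σ_0 + 8·σ_1 + 2·σ_2 = 6(Δ_1 - Δ_0) = -6
  2·σ_1 + 8·σ_2 + 2·σ_3 = 6(Δ_2 - Δ_1) = 51
  2·σ_2 + 8·σ_3 + 2·σ_4 = 6(Δ_3 - Δ_2) = -63
Natural end conditions: σ_0 = σ_4 = 0.
Forward elimination and back-substitution give σ_0 = 0, σ_1 = -51/16, σ_2 = 39/4, σ_3 = -165/16, σ_4 = 0.
On [2, 4], S(x) = -4 + 17/16·(x - 2) + 0·(x - 2)² - 17/64·(x - 2)³.
With (x - 2) = 4/3: S(10/3) = -347/108.

-3.2130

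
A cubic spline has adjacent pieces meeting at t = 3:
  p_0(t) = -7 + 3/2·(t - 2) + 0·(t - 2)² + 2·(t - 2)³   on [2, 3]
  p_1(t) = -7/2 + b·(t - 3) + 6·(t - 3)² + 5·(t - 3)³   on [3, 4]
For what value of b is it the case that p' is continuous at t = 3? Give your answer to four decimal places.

p_0'(t) = 3/2 + 0·(t - 2) + 6·(t - 2)², so p_0'(3) = 15/2. On the right, p_1'(3) = b, so b = 15/2.

7.5000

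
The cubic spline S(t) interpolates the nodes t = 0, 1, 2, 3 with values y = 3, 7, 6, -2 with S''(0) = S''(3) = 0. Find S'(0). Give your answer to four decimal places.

4.8667

Put M_i = S'' at the i-th knot. Here h = (1, 1, 1) and Δ = (4, -1, -8), so the interior equations h_(i-1)·M_(i-1) + 2(h_(i-1)+h_i)·M_i + h_i·M_(i+1) = 6(Δ_i − Δ_(i-1)) read
  1·M_0 + 4·M_1 + 1·M_2 = 6(Δ_1 - Δ_0) = -30
  1·M_1 + 4·M_2 + 1·M_3 = 6(Δ_2 - Δ_1) = -42
Natural end conditions: M_0 = M_3 = 0.
Forward elimination and back-substitution give M_0 = 0, M_1 = -26/5, M_2 = -46/5, M_3 = 0.
On [0, 1], S'(t) = b_0 + 2c_0·t + 3d_0·t² with b_0 = Δ_0 - h_0(2M_0 + M_1)/6 = 73/15, c_0 = M_0/2 = 0, d_0 = (M_1 - M_0)/(6h_0) = -13/15. So S'(0) = 73/15.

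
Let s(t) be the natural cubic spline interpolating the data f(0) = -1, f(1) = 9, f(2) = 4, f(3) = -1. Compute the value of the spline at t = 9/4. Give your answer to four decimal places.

2.4219

Put M_i = s'' at the i-th knot. Here h = (1, 1, 1) and Δ = (10, -5, -5), so the interior equations h_(i-1)·M_(i-1) + 2(h_(i-1)+h_i)·M_i + h_i·M_(i+1) = 6(Δ_i − Δ_(i-1)) read
  1·M_0 + 4·M_1 + 1·M_2 = 6(Δ_1 - Δ_0) = -90
  1·M_1 + 4·M_2 + 1·M_3 = 6(Δ_2 - Δ_1) = 0
Natural end conditions: M_0 = M_3 = 0.
Hence M_0 = 0, M_1 = -24, M_2 = 6, M_3 = 0.
On [2, 3], s(t) = 4 - 7·(t - 2) + 3·(t - 2)² - 1·(t - 2)³.
With (t - 2) = 1/4: s(9/4) = 155/64.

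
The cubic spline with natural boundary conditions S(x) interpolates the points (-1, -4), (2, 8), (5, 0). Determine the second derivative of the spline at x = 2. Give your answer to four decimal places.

Let M_i = S''(x_i). Step sizes h_i = 3, 3; slopes of the chords Δ_i = (y_(i+1) - y_i)/h_i = 4, -8/3.
  3·M_0 + 12·M_1 + 3·M_2 = 6(Δ_1 - Δ_0) = -40
Natural end conditions: M_0 = M_2 = 0.
Solving: M_0 = 0, M_1 = -10/3, M_2 = 0.

-3.3333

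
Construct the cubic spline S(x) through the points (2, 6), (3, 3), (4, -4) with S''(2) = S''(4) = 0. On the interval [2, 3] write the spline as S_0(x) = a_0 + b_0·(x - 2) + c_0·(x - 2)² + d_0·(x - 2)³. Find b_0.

-2

Write m_i for S''(x_i). With h_i = 1, 1 and divided differences Δ_i = -3, -7, the continuity of S' gives the tridiagonal system
  1·m_0 + 4·m_1 + 1·m_2 = 6(Δ_1 - Δ_0) = -24
Natural end conditions: m_0 = m_2 = 0.
Forward elimination and back-substitution give m_0 = 0, m_1 = -6, m_2 = 0.
On [2, 3], with S_0(x) = a_0 + b_0·(x - 2) + c_0·(x - 2)² + d_0·(x - 2)³: c_0 = m_0/2 = 0, d_0 = (m_1 - m_0)/(6h_0) = -1, b_0 = Δ_0 - h_0(2m_0 + m_1)/6 = -2.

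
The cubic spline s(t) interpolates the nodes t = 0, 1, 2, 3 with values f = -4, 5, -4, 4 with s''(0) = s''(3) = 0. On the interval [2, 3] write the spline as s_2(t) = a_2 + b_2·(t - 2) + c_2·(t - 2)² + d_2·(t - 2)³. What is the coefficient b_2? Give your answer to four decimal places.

-3.4667

Let M_i = s''(x_i). Step sizes h_i = 1, 1, 1; slopes of the chords Δ_i = (y_(i+1) - y_i)/h_i = 9, -9, 8.
  1·M_0 + 4·M_1 + 1·M_2 = 6(Δ_1 - Δ_0) = -108
  1·M_1 + 4·M_2 + 1·M_3 = 6(Δ_2 - Δ_1) = 102
Natural end conditions: M_0 = M_3 = 0.
Hence M_0 = 0, M_1 = -178/5, M_2 = 172/5, M_3 = 0.
On [2, 3], with s_2(t) = a_2 + b_2·(t - 2) + c_2·(t - 2)² + d_2·(t - 2)³: c_2 = M_2/2 = 86/5, d_2 = (M_3 - M_2)/(6h_2) = -86/15, b_2 = Δ_2 - h_2(2M_2 + M_3)/6 = -52/15.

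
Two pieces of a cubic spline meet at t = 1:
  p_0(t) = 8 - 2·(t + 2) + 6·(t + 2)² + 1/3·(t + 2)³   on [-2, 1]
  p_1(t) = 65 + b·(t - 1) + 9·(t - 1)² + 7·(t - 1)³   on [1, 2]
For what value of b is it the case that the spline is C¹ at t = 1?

p_0'(t) = -2 + 12·(t + 2) + 1·(t + 2)², so p_0'(1) = 43. On the right, p_1'(1) = b, so b = 43.

43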